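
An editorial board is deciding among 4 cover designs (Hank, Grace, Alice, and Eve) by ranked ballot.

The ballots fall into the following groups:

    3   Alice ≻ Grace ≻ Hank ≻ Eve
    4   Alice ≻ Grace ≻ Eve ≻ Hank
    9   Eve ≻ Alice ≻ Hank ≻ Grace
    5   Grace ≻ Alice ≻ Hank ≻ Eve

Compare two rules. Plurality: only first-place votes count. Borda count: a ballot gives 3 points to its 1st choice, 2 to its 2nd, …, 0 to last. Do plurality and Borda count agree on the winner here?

No

Plurality first-place counts: Hank 0, Grace 5, Alice 7, Eve 9 → Eve.
Borda totals: Hank 17, Grace 29, Alice 49, Eve 31 → Alice.
The two rules disagree: plurality picks Eve, Borda picks Alice.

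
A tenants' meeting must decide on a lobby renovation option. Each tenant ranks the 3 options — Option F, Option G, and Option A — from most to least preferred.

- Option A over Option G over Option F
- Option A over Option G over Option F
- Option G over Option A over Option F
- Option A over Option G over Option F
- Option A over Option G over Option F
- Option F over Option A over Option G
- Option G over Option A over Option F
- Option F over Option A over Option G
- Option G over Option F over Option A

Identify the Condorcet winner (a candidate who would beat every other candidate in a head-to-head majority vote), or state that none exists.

Option A

Head-to-head results (9 voters total):
Option F vs Option G: Option G wins 7–2.
Option F vs Option A: Option A wins 6–3.
Option G vs Option A: Option A wins 6–3.
Option A beats each rival — Option F (6–3), Option G (6–3) — so Option A is the Condorcet winner.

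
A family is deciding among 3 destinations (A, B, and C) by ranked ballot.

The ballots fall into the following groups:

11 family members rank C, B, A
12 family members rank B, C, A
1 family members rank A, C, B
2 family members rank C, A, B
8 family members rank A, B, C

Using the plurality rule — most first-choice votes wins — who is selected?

First-place vote totals:
  A: 9
  B: 12
  C: 13
C has the most first-place votes.

C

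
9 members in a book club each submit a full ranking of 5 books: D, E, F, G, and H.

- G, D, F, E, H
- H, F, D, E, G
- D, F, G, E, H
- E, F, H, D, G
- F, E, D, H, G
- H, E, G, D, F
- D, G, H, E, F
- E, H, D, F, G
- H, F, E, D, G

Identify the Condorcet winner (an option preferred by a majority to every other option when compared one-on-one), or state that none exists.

There is no Condorcet winner

Head-to-head results (9 voters total):
D vs E: E wins 5–4.
D vs F: D wins 5–4.
D vs G: D wins 7–2.
D vs H: H wins 5–4.
E vs F: F wins 5–4.
E vs G: E wins 6–3.
E vs H: E wins 5–4.
F vs G: F wins 6–3.
F vs H: H wins 5–4.
G vs H: H wins 6–3.
No candidate beats all others: D beats F beats E beats D, a majority cycle.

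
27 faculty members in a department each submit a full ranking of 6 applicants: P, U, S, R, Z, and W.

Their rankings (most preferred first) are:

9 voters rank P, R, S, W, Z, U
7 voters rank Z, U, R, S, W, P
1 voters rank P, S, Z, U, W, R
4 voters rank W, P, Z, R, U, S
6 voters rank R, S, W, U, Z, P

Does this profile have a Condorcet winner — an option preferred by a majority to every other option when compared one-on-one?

Head-to-head results (27 voters total):
P vs U: P wins 14–13.
P vs S: P wins 14–13.
P vs R: P wins 14–13.
P vs Z: P wins 14–13.
P vs W: W wins 17–10.
U vs S: S wins 16–11.
U vs R: R wins 19–8.
U vs Z: Z wins 21–6.
U vs W: W wins 19–8.
S vs R: R wins 26–1.
S vs Z: S wins 16–11.
S vs W: S wins 23–4.
R vs Z: R wins 15–12.
R vs W: R wins 22–5.
Z vs W: W wins 19–8.
No candidate beats all others: P beats S beats W beats P, a majority cycle.

No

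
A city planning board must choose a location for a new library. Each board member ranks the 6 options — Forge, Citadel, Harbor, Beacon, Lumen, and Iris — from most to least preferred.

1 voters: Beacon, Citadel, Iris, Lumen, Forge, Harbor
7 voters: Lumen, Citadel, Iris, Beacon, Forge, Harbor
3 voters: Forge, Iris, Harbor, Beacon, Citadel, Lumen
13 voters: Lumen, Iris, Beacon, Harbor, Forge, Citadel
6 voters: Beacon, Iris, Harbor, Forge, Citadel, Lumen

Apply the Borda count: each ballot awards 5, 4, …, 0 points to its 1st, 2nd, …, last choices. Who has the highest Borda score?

Iris

Borda scores:
  Forge: 1 + 7·1 + 3·5 + 13·1 + 6·2 = 48
  Citadel: 4 + 7·4 + 3·1 + 13·0 + 6·1 = 41
  Harbor: 0 + 7·0 + 3·3 + 13·2 + 6·3 = 53
  Beacon: 5 + 7·2 + 3·2 + 13·3 + 6·5 = 94
  Lumen: 2 + 7·5 + 3·0 + 13·5 + 6·0 = 102
  Iris: 3 + 7·3 + 3·4 + 13·4 + 6·4 = 112
Iris has the highest total.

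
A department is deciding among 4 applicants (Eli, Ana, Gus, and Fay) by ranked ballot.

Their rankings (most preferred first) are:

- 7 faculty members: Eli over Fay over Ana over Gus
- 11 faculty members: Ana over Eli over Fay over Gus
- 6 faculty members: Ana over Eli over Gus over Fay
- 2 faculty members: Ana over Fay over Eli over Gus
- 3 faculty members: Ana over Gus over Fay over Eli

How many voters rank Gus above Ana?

0

Ballots ranking Gus above Ana: 0.
Ballots ranking Ana above Gus: 7+11+6+2+3 = 29.
So 0 of 29 voters prefer Gus to Ana.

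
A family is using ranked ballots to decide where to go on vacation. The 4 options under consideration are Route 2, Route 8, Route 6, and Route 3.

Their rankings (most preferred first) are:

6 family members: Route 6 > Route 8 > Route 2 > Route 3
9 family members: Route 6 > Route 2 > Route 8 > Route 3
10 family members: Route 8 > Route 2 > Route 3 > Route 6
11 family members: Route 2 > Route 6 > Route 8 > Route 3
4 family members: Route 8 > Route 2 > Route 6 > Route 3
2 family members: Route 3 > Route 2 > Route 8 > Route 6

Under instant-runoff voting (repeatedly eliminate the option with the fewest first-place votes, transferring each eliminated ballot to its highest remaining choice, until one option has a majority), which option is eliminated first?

Round 1: Route 6 15, Route 8 14, Route 2 11, Route 3 2. Route 3 has the fewest and is eliminated.
Round 2: Route 6 15, Route 8 14, Route 2 13. Route 2 has the fewest and is eliminated.
Round 3: Route 6 26, Route 8 16. Route 6 has a majority.

Route 3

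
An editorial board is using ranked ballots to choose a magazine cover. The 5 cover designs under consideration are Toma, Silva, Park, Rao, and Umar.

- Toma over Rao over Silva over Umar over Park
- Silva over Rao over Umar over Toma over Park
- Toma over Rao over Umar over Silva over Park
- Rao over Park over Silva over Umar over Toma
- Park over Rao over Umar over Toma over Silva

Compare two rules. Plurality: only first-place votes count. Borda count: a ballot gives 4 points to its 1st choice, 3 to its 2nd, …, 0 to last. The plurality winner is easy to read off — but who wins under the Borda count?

Rao

Plurality first-place counts: Toma 2, Silva 1, Park 1, Rao 1, Umar 0 → Toma.
Borda totals: Toma 10, Silva 9, Park 7, Rao 16, Umar 8 → Rao.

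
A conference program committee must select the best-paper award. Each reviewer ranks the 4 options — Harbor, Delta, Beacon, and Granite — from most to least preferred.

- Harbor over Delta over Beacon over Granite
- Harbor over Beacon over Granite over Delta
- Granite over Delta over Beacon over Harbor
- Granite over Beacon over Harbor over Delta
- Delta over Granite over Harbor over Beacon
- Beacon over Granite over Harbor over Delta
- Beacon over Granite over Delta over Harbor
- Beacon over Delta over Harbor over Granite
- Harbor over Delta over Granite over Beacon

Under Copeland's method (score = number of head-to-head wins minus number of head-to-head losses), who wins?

Beacon

Pairwise results:
  Harbor vs Delta: Harbor wins 5–4.
  Harbor vs Beacon: Beacon wins 5–4.
  Harbor vs Granite: Granite wins 5–4.
  Delta vs Beacon: Beacon wins 5–4.
  Delta vs Granite: Granite wins 5–4.
  Beacon vs Granite: Beacon wins 5–4.
Copeland scores (wins − losses):
  Harbor: 1 − 2 = -1
  Delta: 0 − 3 = -3
  Beacon: 3 − 0 = 3
  Granite: 2 − 1 = 1
Beacon has the best Copeland score.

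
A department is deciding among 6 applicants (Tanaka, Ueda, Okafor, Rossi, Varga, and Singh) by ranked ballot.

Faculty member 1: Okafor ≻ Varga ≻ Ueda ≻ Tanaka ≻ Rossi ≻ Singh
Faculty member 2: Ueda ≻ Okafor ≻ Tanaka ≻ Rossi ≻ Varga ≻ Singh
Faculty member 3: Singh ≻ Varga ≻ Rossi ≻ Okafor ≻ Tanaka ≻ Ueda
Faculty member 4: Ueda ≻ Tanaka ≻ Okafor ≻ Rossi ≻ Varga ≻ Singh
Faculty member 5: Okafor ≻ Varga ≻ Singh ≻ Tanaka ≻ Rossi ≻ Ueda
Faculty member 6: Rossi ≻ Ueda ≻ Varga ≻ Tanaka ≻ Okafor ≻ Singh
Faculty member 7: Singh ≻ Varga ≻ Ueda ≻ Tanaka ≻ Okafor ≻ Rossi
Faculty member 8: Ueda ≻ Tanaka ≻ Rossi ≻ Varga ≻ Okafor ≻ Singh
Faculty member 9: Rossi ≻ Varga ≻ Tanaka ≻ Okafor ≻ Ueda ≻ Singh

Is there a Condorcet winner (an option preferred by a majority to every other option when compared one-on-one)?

Head-to-head results (9 voters total):
Tanaka vs Ueda: Ueda wins 6–3.
Tanaka vs Okafor: Tanaka wins 5–4.
Tanaka vs Rossi: Tanaka wins 6–3.
Tanaka vs Varga: Varga wins 6–3.
Tanaka vs Singh: Tanaka wins 6–3.
Ueda vs Okafor: Ueda wins 5–4.
Ueda vs Rossi: Ueda wins 5–4.
Ueda vs Varga: Varga wins 5–4.
Ueda vs Singh: Ueda wins 6–3.
Okafor vs Rossi: Okafor wins 5–4.
Okafor vs Varga: Varga wins 5–4.
Okafor vs Singh: Okafor wins 7–2.
Rossi vs Varga: Rossi wins 5–4.
Rossi vs Singh: Rossi wins 6–3.
Varga vs Singh: Varga wins 7–2.
No candidate beats all others: Tanaka beats Rossi beats Varga beats Tanaka, a majority cycle.

No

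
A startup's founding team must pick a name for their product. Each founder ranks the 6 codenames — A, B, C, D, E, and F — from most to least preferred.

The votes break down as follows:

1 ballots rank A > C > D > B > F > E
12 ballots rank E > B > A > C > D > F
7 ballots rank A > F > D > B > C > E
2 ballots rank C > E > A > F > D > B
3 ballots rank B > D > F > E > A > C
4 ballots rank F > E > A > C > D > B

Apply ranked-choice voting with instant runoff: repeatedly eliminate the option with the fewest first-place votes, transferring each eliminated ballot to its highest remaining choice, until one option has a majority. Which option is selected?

E

Round 1: E 12, A 8, F 4, B 3, C 2, D 0. D has the fewest and is eliminated.
Round 2: E 12, A 8, F 4, B 3, C 2. C has the fewest and is eliminated.
Round 3: E 14, A 8, F 4, B 3. B has the fewest and is eliminated.
Round 4: E 14, A 8, F 7. F has the fewest and is eliminated.
Round 5: E 21, A 8. E has a majority.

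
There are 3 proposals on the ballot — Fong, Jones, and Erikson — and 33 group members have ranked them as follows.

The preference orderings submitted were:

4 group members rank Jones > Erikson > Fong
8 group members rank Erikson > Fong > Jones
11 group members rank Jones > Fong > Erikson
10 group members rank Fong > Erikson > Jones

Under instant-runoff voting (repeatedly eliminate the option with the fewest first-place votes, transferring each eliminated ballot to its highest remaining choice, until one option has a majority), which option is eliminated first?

Erikson

Round 1: Jones 15, Fong 10, Erikson 8. Erikson has the fewest and is eliminated.
Round 2: Fong 18, Jones 15. Fong has a majority.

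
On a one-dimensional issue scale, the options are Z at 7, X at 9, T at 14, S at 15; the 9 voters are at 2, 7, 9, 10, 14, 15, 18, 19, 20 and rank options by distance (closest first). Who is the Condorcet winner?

With single-peaked preferences on a line, the Condorcet winner is the candidate closest to the median voter.
The median voter (position 14) is closest to T at 14.
Check: T vs S — voters closer to T: 5 of 9.

T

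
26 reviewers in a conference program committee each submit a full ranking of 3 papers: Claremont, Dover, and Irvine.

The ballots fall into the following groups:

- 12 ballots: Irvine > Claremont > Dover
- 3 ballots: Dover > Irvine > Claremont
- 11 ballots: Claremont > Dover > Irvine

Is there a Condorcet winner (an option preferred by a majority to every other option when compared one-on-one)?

No

Head-to-head results (26 voters total):
Claremont vs Dover: Claremont wins 23–3.
Claremont vs Irvine: Irvine wins 15–11.
Dover vs Irvine: Dover wins 14–12.
No candidate beats all others: Claremont beats Dover beats Irvine beats Claremont, a majority cycle.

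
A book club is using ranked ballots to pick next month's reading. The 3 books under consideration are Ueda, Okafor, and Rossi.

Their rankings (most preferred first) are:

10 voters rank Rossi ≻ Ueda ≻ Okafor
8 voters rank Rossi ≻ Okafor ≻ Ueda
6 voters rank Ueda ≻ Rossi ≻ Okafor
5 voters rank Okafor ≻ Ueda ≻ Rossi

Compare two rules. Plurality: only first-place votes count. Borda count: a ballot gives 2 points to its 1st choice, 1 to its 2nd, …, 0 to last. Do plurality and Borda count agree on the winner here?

Plurality first-place counts: Ueda 6, Okafor 5, Rossi 18 → Rossi.
Borda totals: Ueda 27, Okafor 18, Rossi 42 → Rossi.
The two rules agree on Rossi.

Yes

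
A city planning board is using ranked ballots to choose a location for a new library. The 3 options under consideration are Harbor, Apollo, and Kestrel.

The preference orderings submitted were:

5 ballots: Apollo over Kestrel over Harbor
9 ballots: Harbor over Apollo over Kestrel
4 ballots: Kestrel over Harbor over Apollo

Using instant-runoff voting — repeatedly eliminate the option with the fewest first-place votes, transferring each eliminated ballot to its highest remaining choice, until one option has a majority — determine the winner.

Round 1: Harbor 9, Apollo 5, Kestrel 4. Kestrel has the fewest and is eliminated.
Round 2: Harbor 13, Apollo 5. Harbor has a majority.

Harbor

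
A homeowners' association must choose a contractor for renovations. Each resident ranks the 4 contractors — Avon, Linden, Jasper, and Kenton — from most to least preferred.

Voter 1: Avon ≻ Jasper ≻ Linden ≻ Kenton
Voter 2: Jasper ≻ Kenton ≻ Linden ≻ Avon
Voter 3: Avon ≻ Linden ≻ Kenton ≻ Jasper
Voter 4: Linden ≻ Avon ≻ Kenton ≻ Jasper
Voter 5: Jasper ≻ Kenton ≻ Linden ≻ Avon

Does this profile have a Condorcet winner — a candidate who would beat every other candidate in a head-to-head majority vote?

No

Head-to-head results (5 voters total):
Avon vs Linden: Linden wins 3–2.
Avon vs Jasper: Avon wins 3–2.
Avon vs Kenton: Avon wins 3–2.
Linden vs Jasper: Jasper wins 3–2.
Linden vs Kenton: Linden wins 3–2.
Jasper vs Kenton: Jasper wins 3–2.
No candidate beats all others: Avon beats Jasper beats Linden beats Avon, a majority cycle.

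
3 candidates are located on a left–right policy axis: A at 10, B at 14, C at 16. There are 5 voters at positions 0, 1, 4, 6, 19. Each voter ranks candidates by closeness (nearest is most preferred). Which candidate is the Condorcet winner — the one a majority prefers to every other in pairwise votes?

A

With single-peaked preferences on a line, the Condorcet winner is the candidate closest to the median voter.
The median voter (position 4) is closest to A at 10.
Check: A vs B — voters closer to A: 4 of 5.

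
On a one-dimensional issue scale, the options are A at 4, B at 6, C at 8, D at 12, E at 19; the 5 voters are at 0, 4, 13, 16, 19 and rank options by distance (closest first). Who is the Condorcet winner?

D

With single-peaked preferences on a line, the Condorcet winner is the candidate closest to the median voter.
The median voter (position 13) is closest to D at 12.
Check: D vs E — voters closer to D: 3 of 5.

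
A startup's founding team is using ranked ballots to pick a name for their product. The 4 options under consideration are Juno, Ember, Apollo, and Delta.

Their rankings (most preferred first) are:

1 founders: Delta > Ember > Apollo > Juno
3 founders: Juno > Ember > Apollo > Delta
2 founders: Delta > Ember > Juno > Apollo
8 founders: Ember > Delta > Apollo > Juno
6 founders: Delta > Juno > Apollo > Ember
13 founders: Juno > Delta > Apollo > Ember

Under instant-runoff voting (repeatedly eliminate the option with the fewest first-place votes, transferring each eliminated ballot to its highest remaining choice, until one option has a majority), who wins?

Round 1: Juno 16, Delta 9, Ember 8, Apollo 0. Apollo has the fewest and is eliminated.
Round 2: Juno 16, Delta 9, Ember 8. Ember has the fewest and is eliminated.
Round 3: Delta 17, Juno 16. Delta has a majority.

Delta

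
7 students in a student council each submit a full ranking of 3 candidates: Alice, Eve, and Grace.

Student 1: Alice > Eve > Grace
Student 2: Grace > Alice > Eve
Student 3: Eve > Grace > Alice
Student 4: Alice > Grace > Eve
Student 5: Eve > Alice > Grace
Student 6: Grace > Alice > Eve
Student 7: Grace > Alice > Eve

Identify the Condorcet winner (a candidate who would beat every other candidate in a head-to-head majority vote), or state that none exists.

Head-to-head results (7 voters total):
Alice vs Eve: Alice wins 5–2.
Alice vs Grace: Grace wins 4–3.
Eve vs Grace: Grace wins 4–3.
Grace beats each rival — Alice (4–3), Eve (4–3) — so Grace is the Condorcet winner.

Grace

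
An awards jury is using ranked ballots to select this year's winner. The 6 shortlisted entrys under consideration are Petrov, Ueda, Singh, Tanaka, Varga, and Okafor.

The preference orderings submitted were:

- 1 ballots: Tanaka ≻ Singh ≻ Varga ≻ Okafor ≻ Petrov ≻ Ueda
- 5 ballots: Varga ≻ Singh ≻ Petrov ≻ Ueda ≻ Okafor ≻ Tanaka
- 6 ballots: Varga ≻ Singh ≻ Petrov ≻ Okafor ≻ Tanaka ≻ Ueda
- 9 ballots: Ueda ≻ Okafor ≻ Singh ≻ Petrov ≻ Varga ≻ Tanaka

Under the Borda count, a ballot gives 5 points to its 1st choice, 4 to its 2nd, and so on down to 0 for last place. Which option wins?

Singh

Borda scores:
  Petrov: 1 + 5·3 + 6·3 + 9·2 = 52
  Ueda: 0 + 5·2 + 6·0 + 9·5 = 55
  Singh: 4 + 5·4 + 6·4 + 9·3 = 75
  Tanaka: 5 + 5·0 + 6·1 + 9·0 = 11
  Varga: 3 + 5·5 + 6·5 + 9·1 = 67
  Okafor: 2 + 5·1 + 6·2 + 9·4 = 55
Singh has the highest total.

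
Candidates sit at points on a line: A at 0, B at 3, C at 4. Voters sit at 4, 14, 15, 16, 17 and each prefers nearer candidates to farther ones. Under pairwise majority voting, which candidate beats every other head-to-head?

C

With single-peaked preferences on a line, the Condorcet winner is the candidate closest to the median voter.
The median voter (position 15) is closest to C at 4.
Check: C vs A — voters closer to C: 5 of 5.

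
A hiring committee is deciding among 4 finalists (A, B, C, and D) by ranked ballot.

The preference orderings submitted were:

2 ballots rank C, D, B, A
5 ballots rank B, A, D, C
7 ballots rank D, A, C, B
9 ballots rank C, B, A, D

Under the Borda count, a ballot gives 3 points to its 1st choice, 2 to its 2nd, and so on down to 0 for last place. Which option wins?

C

Borda scores:
  A: 2·0 + 5·2 + 7·2 + 9·1 = 33
  B: 2·1 + 5·3 + 7·0 + 9·2 = 35
  C: 2·3 + 5·0 + 7·1 + 9·3 = 40
  D: 2·2 + 5·1 + 7·3 + 9·0 = 30
C has the highest total.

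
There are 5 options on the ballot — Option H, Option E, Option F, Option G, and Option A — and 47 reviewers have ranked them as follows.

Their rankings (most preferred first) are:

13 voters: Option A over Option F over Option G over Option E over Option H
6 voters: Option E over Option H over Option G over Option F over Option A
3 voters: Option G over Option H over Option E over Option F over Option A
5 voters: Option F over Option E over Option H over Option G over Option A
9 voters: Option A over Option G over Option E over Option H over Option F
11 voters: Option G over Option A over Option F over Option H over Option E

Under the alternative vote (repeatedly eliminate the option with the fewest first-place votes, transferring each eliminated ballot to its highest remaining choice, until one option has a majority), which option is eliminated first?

Option H

Round 1: Option A 22, Option G 14, Option E 6, Option F 5, Option H 0. Option H has the fewest and is eliminated.
Round 2: Option A 22, Option G 14, Option E 6, Option F 5. Option F has the fewest and is eliminated.
Round 3: Option A 22, Option G 14, Option E 11. Option E has the fewest and is eliminated.
Round 4: Option G 25, Option A 22. Option G has a majority.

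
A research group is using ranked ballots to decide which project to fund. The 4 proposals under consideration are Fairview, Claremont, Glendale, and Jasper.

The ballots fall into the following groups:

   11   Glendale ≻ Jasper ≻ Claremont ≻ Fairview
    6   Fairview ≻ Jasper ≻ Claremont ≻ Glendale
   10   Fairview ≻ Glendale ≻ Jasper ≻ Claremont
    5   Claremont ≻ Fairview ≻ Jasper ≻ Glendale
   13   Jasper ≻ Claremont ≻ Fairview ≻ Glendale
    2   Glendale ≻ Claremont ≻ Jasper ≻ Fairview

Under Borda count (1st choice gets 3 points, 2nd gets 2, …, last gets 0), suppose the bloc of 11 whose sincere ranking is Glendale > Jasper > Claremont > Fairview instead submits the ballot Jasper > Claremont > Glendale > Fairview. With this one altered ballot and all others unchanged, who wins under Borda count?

Borda totals with the altered ballot: Fairview 71, Claremont 73, Glendale 37, Jasper 101.
The winner is unchanged: still Jasper.

Jasper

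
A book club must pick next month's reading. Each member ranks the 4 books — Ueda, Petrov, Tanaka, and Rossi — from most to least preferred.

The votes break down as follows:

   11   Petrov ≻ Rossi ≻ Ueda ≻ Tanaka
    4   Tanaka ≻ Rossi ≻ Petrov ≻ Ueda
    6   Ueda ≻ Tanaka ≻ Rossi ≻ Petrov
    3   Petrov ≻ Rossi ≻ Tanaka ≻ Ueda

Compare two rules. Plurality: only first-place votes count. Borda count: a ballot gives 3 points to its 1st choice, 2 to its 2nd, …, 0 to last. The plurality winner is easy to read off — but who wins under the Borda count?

Plurality first-place counts: Ueda 6, Petrov 14, Tanaka 4, Rossi 0 → Petrov.
Borda totals: Ueda 29, Petrov 46, Tanaka 27, Rossi 42 → Petrov.

Petrov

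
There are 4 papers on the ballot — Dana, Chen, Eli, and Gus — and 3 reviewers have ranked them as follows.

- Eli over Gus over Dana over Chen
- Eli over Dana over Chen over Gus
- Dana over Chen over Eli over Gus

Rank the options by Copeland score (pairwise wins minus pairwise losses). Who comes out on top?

Pairwise results:
  Dana vs Chen: Dana wins 3–0.
  Dana vs Eli: Eli wins 2–1.
  Dana vs Gus: Dana wins 2–1.
  Chen vs Eli: Eli wins 2–1.
  Chen vs Gus: Chen wins 2–1.
  Eli vs Gus: Eli wins 3–0.
Copeland scores (wins − losses):
  Dana: 2 − 1 = 1
  Chen: 1 − 2 = -1
  Eli: 3 − 0 = 3
  Gus: 0 − 3 = -3
Eli has the best Copeland score.

Eli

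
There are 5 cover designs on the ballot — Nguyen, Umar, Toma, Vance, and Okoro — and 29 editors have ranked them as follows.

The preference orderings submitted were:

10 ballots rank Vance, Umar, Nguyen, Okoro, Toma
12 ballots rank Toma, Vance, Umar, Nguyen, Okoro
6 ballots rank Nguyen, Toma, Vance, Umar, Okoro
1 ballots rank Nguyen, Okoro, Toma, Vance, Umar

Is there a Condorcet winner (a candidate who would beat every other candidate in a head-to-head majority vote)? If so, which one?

Head-to-head results (29 voters total):
Nguyen vs Umar: Umar wins 22–7.
Nguyen vs Toma: Nguyen wins 17–12.
Nguyen vs Vance: Vance wins 22–7.
Nguyen vs Okoro: Nguyen wins 29–0.
Umar vs Toma: Toma wins 19–10.
Umar vs Vance: Vance wins 29–0.
Umar vs Okoro: Umar wins 28–1.
Toma vs Vance: Toma wins 19–10.
Toma vs Okoro: Toma wins 18–11.
Vance vs Okoro: Vance wins 28–1.
No candidate beats all others: Nguyen beats Toma beats Umar beats Nguyen, a majority cycle.

No Condorcet winner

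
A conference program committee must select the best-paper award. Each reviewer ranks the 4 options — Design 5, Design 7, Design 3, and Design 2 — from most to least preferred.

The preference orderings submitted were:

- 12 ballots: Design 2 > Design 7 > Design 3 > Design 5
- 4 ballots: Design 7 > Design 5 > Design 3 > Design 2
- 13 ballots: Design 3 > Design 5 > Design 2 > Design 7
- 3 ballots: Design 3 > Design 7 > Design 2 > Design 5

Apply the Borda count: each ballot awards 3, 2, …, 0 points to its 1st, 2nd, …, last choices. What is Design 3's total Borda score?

Borda scores:
  Design 5: 12·0 + 4·2 + 13·2 + 3·0 = 34
  Design 7: 12·2 + 4·3 + 13·0 + 3·2 = 42
  Design 3: 12·1 + 4·1 + 13·3 + 3·3 = 64
  Design 2: 12·3 + 4·0 + 13·1 + 3·1 = 52

64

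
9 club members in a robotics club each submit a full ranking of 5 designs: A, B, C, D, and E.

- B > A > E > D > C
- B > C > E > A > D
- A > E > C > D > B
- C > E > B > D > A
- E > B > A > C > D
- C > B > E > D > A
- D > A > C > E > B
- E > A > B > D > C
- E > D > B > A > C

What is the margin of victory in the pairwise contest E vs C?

Ballots ranking E above C: 5.
Ballots ranking C above E: 4.
E wins 5–4, a margin of 1.

1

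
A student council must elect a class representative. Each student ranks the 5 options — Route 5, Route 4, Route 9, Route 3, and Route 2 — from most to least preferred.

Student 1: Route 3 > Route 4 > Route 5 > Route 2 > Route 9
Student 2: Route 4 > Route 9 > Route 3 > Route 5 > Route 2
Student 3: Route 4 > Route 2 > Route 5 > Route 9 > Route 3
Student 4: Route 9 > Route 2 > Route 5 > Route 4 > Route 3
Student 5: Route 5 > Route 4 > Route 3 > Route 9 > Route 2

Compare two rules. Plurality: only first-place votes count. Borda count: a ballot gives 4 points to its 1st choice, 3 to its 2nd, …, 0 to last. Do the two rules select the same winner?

Yes

Plurality first-place counts: Route 5 1, Route 4 2, Route 9 1, Route 3 1, Route 2 0 → Route 4.
Borda totals: Route 5 11, Route 4 15, Route 9 9, Route 3 8, Route 2 7 → Route 4.
The two rules agree on Route 4.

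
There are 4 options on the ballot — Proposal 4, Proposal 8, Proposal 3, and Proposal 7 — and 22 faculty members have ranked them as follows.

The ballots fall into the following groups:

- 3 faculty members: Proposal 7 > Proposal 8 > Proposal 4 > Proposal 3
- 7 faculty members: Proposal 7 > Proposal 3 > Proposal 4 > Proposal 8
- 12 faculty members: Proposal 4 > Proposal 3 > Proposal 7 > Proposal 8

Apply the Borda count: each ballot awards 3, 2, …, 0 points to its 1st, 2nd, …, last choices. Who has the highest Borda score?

Borda scores:
  Proposal 4: 3·1 + 7·1 + 12·3 = 46
  Proposal 8: 3·2 + 7·0 + 12·0 = 6
  Proposal 3: 3·0 + 7·2 + 12·2 = 38
  Proposal 7: 3·3 + 7·3 + 12·1 = 42
Proposal 4 has the highest total.

Proposal 4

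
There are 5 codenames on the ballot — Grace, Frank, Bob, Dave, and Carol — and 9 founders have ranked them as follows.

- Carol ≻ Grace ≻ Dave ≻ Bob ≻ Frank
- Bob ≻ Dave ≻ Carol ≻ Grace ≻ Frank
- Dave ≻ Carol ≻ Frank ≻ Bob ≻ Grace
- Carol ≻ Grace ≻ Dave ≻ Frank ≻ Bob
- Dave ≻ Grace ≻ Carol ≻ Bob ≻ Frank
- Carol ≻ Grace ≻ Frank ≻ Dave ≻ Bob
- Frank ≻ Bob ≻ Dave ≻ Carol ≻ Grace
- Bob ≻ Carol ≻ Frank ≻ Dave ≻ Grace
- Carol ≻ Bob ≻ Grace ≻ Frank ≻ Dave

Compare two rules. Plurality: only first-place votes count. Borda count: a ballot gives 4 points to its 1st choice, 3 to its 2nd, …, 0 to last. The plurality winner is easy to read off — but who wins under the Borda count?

Carol

Plurality first-place counts: Grace 0, Frank 1, Bob 2, Dave 2, Carol 4 → Carol.
Borda totals: Grace 15, Frank 12, Bob 17, Dave 19, Carol 27 → Carol.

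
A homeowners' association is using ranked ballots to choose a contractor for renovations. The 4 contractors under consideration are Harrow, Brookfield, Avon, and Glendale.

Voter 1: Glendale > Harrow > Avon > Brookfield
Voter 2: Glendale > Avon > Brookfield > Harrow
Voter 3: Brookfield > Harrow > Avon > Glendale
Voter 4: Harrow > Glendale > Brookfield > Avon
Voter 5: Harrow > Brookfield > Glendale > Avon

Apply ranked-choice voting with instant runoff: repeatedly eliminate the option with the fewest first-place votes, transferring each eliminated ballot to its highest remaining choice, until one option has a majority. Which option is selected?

Harrow

Round 1: Harrow 2, Glendale 2, Brookfield 1, Avon 0. Avon has the fewest and is eliminated.
Round 2: Harrow 2, Glendale 2, Brookfield 1. Brookfield has the fewest and is eliminated.
Round 3: Harrow 3, Glendale 2. Harrow has a majority.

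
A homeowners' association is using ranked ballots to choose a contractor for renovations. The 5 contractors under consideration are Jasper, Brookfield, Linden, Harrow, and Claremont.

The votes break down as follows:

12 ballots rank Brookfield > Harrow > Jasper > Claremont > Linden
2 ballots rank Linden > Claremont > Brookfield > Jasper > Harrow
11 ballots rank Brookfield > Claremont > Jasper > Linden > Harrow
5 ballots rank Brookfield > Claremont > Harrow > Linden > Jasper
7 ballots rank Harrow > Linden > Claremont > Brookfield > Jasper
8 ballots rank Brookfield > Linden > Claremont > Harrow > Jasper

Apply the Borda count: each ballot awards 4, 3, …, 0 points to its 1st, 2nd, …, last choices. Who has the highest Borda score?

Borda scores:
  Jasper: 12·2 + 2·1 + 11·2 + 5·0 + 7·0 + 8·0 = 48
  Brookfield: 12·4 + 2·2 + 11·4 + 5·4 + 7·1 + 8·4 = 155
  Linden: 12·0 + 2·4 + 11·1 + 5·1 + 7·3 + 8·3 = 69
  Harrow: 12·3 + 2·0 + 11·0 + 5·2 + 7·4 + 8·1 = 82
  Claremont: 12·1 + 2·3 + 11·3 + 5·3 + 7·2 + 8·2 = 96
Brookfield has the highest total.

Brookfield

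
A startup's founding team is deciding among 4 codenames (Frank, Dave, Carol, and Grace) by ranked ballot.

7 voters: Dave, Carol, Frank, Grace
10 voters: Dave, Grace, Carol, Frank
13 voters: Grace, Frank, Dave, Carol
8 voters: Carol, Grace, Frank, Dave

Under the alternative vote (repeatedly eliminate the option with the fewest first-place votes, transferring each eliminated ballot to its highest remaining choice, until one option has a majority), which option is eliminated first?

Round 1: Dave 17, Grace 13, Carol 8, Frank 0. Frank has the fewest and is eliminated.
Round 2: Dave 17, Grace 13, Carol 8. Carol has the fewest and is eliminated.
Round 3: Grace 21, Dave 17. Grace has a majority.

Frank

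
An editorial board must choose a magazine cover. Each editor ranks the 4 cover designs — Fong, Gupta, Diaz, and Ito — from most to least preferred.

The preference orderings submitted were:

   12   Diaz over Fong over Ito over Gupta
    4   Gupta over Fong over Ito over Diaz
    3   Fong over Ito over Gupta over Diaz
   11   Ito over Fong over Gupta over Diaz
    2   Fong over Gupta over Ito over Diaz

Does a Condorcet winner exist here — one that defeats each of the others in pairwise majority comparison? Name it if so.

Fong

Head-to-head results (32 voters total):
Fong vs Gupta: Fong wins 28–4.
Fong vs Diaz: Fong wins 20–12.
Fong vs Ito: Fong wins 21–11.
Gupta vs Diaz: Gupta wins 20–12.
Gupta vs Ito: Ito wins 26–6.
Diaz vs Ito: Ito wins 20–12.
Fong beats each rival — Gupta (28–4), Diaz (20–12), Ito (21–11) — so Fong is the Condorcet winner.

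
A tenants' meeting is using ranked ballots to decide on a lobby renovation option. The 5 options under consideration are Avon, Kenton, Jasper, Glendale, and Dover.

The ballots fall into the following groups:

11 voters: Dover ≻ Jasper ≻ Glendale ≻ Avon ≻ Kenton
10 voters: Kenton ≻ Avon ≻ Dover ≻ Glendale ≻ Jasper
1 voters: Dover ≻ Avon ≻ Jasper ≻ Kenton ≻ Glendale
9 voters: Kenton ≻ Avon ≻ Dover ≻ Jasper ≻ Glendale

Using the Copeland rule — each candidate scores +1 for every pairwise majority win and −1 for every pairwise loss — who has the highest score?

Pairwise results:
  Avon vs Kenton: Kenton wins 19–12.
  Avon vs Jasper: Avon wins 20–11.
  Avon vs Glendale: Avon wins 20–11.
  Avon vs Dover: Avon wins 19–12.
  Kenton vs Jasper: Kenton wins 19–12.
  Kenton vs Glendale: Kenton wins 20–11.
  Kenton vs Dover: Kenton wins 19–12.
  Jasper vs Glendale: Jasper wins 21–10.
  Jasper vs Dover: Dover wins 31–0.
  Glendale vs Dover: Dover wins 31–0.
Copeland scores (wins − losses):
  Avon: 3 − 1 = 2
  Kenton: 4 − 0 = 4
  Jasper: 1 − 3 = -2
  Glendale: 0 − 4 = -4
  Dover: 2 − 2 = 0
Kenton has the best Copeland score.

Kenton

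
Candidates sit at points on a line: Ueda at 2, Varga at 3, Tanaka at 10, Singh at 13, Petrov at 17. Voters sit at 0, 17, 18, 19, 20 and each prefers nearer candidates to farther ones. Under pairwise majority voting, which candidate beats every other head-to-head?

With single-peaked preferences on a line, the Condorcet winner is the candidate closest to the median voter.
The median voter (position 18) is closest to Petrov at 17.
Check: Petrov vs Tanaka — voters closer to Petrov: 4 of 5.

Petrov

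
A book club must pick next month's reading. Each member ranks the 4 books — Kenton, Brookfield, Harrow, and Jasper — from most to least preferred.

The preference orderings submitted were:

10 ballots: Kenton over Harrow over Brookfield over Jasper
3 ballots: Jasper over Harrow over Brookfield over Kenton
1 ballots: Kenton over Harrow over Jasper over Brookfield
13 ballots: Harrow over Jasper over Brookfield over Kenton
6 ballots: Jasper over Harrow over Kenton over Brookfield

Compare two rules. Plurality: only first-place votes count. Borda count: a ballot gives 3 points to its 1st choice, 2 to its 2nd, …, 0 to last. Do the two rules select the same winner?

Yes

Plurality first-place counts: Kenton 11, Brookfield 0, Harrow 13, Jasper 9 → Harrow.
Borda totals: Kenton 39, Brookfield 26, Harrow 79, Jasper 54 → Harrow.
The two rules agree on Harrow.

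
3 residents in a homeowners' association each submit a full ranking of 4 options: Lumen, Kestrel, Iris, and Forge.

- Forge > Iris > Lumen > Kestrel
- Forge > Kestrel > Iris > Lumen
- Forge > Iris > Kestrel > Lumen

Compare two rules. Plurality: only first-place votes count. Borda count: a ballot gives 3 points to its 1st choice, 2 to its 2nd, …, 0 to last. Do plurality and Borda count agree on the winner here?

Plurality first-place counts: Lumen 0, Kestrel 0, Iris 0, Forge 3 → Forge.
Borda totals: Lumen 1, Kestrel 3, Iris 5, Forge 9 → Forge.
The two rules agree on Forge.

Yes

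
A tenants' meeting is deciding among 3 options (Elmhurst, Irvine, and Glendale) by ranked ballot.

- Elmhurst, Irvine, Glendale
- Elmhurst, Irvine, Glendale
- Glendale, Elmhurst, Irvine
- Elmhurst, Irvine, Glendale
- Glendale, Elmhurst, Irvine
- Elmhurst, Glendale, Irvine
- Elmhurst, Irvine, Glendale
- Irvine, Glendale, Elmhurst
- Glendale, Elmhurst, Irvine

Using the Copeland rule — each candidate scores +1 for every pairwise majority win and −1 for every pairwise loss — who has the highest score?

Elmhurst

Pairwise results:
  Elmhurst vs Irvine: Elmhurst wins 8–1.
  Elmhurst vs Glendale: Elmhurst wins 5–4.
  Irvine vs Glendale: Irvine wins 5–4.
Copeland scores (wins − losses):
  Elmhurst: 2 − 0 = 2
  Irvine: 1 − 1 = 0
  Glendale: 0 − 2 = -2
Elmhurst has the best Copeland score.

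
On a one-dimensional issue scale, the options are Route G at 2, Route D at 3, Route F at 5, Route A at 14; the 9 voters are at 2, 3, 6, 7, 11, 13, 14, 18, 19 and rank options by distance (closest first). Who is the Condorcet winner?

Route A

With single-peaked preferences on a line, the Condorcet winner is the candidate closest to the median voter.
The median voter (position 11) is closest to Route A at 14.
Check: Route A vs Route F — voters closer to Route A: 5 of 9.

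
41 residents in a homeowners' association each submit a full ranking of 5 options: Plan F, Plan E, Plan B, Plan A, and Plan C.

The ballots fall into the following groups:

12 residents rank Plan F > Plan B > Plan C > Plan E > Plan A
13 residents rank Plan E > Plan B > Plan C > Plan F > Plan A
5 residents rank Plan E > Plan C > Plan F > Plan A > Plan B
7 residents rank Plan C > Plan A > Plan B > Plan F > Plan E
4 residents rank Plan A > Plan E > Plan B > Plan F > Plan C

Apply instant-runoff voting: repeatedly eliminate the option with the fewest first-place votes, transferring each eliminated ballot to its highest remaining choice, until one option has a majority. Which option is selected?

Round 1: Plan E 18, Plan F 12, Plan C 7, Plan A 4, Plan B 0. Plan B has the fewest and is eliminated.
Round 2: Plan E 18, Plan F 12, Plan C 7, Plan A 4. Plan A has the fewest and is eliminated.
Round 3: Plan E 22, Plan F 12, Plan C 7. Plan E has a majority.

Plan E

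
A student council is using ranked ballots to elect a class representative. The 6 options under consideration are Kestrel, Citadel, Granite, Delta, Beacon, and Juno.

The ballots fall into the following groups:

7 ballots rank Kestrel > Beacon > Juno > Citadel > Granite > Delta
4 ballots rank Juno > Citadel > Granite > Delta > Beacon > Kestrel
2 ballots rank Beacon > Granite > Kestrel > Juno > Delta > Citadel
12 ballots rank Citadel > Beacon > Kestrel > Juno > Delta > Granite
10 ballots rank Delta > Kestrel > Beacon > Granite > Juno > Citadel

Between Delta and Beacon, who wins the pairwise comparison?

Ballots ranking Delta above Beacon: 4+10 = 14.
Ballots ranking Beacon above Delta: 7+2+12 = 21.
Beacon wins the head-to-head, 21–14.

Beacon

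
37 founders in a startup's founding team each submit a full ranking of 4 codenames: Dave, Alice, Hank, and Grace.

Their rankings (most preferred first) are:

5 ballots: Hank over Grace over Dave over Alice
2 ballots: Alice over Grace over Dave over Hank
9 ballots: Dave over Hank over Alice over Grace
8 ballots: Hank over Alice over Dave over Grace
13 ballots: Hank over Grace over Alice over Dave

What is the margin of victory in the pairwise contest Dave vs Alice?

Ballots ranking Dave above Alice: 5+9 = 14.
Ballots ranking Alice above Dave: 2+8+13 = 23.
Alice wins 23–14, a margin of 9.

9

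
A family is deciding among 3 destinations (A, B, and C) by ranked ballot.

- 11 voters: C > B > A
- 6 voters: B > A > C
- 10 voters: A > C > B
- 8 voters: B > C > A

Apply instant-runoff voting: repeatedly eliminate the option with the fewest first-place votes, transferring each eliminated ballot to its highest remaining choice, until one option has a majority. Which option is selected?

Round 1: B 14, C 11, A 10. A has the fewest and is eliminated.
Round 2: C 21, B 14. C has a majority.

C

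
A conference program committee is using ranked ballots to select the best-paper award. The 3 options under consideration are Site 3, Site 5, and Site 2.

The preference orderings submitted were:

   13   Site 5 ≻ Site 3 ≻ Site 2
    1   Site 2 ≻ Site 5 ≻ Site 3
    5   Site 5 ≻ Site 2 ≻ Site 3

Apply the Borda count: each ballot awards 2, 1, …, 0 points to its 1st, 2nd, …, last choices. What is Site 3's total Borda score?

Borda scores:
  Site 3: 13·1 + 0 + 5·0 = 13
  Site 5: 13·2 + 1 + 5·2 = 37
  Site 2: 13·0 + 2 + 5·1 = 7

13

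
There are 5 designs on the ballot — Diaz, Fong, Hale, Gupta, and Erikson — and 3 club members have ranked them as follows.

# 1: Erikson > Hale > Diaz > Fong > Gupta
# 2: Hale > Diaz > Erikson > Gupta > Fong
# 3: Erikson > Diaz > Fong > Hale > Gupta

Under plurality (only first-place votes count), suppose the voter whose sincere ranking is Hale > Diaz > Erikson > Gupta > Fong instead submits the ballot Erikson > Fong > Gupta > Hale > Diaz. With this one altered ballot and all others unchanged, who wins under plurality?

First-place totals with the altered ballot: Diaz 0, Fong 0, Hale 0, Gupta 0, Erikson 3.
The winner is unchanged: still Erikson.

Erikson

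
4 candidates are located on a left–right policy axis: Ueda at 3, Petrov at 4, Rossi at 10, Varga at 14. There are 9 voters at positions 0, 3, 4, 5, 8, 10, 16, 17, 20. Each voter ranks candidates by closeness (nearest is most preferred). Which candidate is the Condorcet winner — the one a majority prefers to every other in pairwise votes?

With single-peaked preferences on a line, the Condorcet winner is the candidate closest to the median voter.
The median voter (position 8) is closest to Rossi at 10.
Check: Rossi vs Ueda — voters closer to Rossi: 5 of 9.

Rossi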